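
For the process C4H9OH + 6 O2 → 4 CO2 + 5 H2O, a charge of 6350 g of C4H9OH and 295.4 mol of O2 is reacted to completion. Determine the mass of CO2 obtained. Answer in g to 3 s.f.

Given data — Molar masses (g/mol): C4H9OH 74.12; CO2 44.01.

8670 g

n(C4H9OH) = 6350 / 74.12 = 85.67 mol
n(O2) = 295.4 mol
n/ν for C4H9OH = 85.67/1 = 85.67
n/ν for O2 = 295.4/6 = 49.23
Smallest n/ν is O2 → limiting reagent.
n(CO2) = (4/6) × 295.4 = 196.9 mol
mass = 196.9 × 44.01 = 8666 g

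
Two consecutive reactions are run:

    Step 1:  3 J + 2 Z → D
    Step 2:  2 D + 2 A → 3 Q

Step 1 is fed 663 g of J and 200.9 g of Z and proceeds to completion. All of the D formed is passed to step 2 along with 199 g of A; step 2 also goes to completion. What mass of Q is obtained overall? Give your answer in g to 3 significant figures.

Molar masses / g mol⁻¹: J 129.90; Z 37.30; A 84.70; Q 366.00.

934 g

Step 1:
n(J) = 663.0 / 129.90 = 5.104 mol
n(Z) = 200.9 / 37.30 = 5.386 mol
n/ν for J = 5.104/3 = 1.701
n/ν for Z = 5.386/2 = 2.693
Smallest n/ν is J → limiting reagent.
n(D) produced = (1/3) × 5.104 = 1.701 mol
Step 2:
n(D) available = 1.701 mol
n(A) = 199.0 / 84.70 = 2.349 mol
n/ν for D = 1.701/2 = 0.8505
n/ν for A = 2.349/2 = 1.175
Smallest n/ν is D → limiting reagent.
n(Q) = (3/2) × 1.701 = 2.552 mol
mass = 2.552 × 366.00 = 934.0 g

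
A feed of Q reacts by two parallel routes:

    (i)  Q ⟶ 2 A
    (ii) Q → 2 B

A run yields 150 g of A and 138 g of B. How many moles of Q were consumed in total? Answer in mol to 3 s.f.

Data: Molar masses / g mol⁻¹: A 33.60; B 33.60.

n(A) = 150 / 33.60 = 4.464 mol
n(B) = 138 / 33.60 = 4.107 mol
n(Q) via (i) = (1/2)×4.464 = 2.232 mol
n(Q) via (ii) = (1/2)×4.107 = 2.054 mol
total n(Q) = 2.232 + 2.054 = 4.286 mol

4.29 mol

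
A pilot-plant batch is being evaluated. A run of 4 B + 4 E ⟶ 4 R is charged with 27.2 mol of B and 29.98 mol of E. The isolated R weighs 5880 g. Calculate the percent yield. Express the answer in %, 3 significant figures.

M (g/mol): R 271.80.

79.5 %

n(B) = 27.20 mol
n(E) = 29.98 mol
n/ν → B: 6.800, E: 7.495; B is limiting.
theoretical n(R) = (4/4) × 27.20 = 27.20 mol → 7393 g
% yield = 5880 / 7393 × 100 = 79.53 %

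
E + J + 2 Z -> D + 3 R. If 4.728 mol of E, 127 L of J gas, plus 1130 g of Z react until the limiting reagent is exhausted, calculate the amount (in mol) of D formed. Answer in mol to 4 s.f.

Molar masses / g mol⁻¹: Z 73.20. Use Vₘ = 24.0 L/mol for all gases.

n(E) = 4.728 mol
n(J) = 127.0 / 24.0 = 5.292 mol
n(Z) = 1130 / 73.20 = 15.44 mol
n/ν for E = 4.728/1 = 4.728
n/ν for J = 5.292/1 = 5.292
n/ν for Z = 15.44/2 = 7.720
Smallest n/ν is E → limiting reagent.
n(D) = (1/1) × 4.728 = 4.728 mol

4.728 mol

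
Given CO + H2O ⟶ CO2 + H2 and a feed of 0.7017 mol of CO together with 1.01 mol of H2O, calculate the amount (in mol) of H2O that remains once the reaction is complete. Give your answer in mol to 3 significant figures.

0.308 mol

n(CO) = 0.7017 mol
n(H2O) = 1.010 mol
n/ν → CO: 0.7017, H2O: 1.010; CO is limiting.
H2O consumed = (1/1) × 0.7017 = 0.7017 mol
H2O remaining = 1.010 − 0.7017 = 0.3083 mol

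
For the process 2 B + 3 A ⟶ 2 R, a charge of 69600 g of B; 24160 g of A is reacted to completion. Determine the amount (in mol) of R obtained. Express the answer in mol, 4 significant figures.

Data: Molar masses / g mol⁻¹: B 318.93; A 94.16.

n(B) = 69600 / 318.93 = 218.2 mol
n(A) = 24160 / 94.16 = 256.6 mol
n/ν → B: 109.1, A: 85.53; A is limiting.
n(R) = (2/3) × 256.6 = 171.1 mol

171.1 mol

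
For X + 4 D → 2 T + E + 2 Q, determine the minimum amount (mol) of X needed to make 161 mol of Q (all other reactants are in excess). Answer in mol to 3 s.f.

n(Q) = 161.0 mol
n(X) = (1/2) × 161.0 = 80.50 mol

80.5 mol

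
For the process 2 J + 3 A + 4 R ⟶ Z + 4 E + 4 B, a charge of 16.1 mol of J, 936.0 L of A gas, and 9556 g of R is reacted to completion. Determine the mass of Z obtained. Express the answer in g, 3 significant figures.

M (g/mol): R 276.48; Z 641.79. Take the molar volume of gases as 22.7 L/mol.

5170 g

n(J) = 16.10 mol
n(A) = 936.0 / 22.7 = 41.23 mol
n(R) = 9556 / 276.48 = 34.56 mol
n/ν for J = 16.10/2 = 8.050
n/ν for A = 41.23/3 = 13.74
n/ν for R = 34.56/4 = 8.640
Smallest n/ν is J → limiting reagent.
n(Z) = (1/2) × 16.10 = 8.050 mol
mass = 8.050 × 641.79 = 5166 g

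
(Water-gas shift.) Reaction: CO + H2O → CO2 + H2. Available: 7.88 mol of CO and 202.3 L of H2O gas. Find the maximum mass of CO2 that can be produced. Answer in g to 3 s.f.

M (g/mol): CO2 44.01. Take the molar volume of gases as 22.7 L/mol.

n(CO) = 7.880 mol
n(H2O) = 202.3 / 22.7 = 8.912 mol
n/ν → CO: 7.880, H2O: 8.912; CO is limiting.
n(CO2) = (1/1) × 7.880 = 7.880 mol
mass = 7.880 × 44.01 = 346.8 g

347 g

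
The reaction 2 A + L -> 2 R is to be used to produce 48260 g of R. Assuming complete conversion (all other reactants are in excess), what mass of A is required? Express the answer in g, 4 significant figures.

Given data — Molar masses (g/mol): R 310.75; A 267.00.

41470 g

n(R) = 48260 / 310.75 = 155.3 mol
n(A) = (2/2) × 155.3 = 155.3 mol
mass = 155.3 × 267.00 = 41470 g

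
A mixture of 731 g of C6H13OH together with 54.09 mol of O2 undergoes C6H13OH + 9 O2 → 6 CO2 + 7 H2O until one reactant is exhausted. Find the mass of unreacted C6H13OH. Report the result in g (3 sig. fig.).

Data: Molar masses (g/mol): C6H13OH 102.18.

n(C6H13OH) = 731.0 / 102.18 = 7.154 mol
n(O2) = 54.09 mol
n/ν → C6H13OH: 7.154, O2: 6.010; O2 is limiting.
C6H13OH consumed = (1/9) × 54.09 = 6.010 mol
C6H13OH remaining = 7.154 − 6.010 = 1.144 mol
mass = 1.144 × 102.18 = 116.9 g

117 g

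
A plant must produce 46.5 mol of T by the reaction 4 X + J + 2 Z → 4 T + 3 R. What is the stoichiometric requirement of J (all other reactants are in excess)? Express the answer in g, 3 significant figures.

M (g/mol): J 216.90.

n(T) = 46.50 mol
n(J) = (1/4) × 46.50 = 11.63 mol
mass = 11.63 × 216.90 = 2523 g

2520 g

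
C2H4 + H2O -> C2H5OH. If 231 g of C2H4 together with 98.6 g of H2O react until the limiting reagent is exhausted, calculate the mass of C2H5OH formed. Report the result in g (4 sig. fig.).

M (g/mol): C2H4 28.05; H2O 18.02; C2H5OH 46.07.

252.1 g

n(C2H4) = 231.0 / 28.05 = 8.235 mol
n(H2O) = 98.60 / 18.02 = 5.472 mol
n/ν for C2H4 = 8.235/1 = 8.235
n/ν for H2O = 5.472/1 = 5.472
Smallest n/ν is H2O → limiting reagent.
n(C2H5OH) = (1/1) × 5.472 = 5.472 mol
mass = 5.472 × 46.07 = 252.1 g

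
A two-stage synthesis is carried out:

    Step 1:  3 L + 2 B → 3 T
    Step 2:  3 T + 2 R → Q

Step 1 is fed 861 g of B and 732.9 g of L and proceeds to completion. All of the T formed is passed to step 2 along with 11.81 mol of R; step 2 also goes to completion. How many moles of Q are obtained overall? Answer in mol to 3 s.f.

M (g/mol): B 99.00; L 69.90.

3.49 mol

Step 1:
n(B) = 861.0 / 99.00 = 8.697 mol
n(L) = 732.9 / 69.90 = 10.48 mol
n/ν → B: 4.349, L: 3.493; L is limiting.
n(T) produced = (3/3) × 10.48 = 10.48 mol
Step 2:
n(T) available = 10.48 mol
n(R) = 11.81 mol
n/ν → T: 3.493, R: 5.905; T is limiting.
n(Q) = (1/3) × 10.48 = 3.493 mol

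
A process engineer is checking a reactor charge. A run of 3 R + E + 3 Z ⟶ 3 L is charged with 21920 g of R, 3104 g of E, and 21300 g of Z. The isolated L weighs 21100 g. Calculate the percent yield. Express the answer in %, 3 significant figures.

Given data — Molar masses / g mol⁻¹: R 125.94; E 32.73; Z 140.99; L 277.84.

n(R) = 21920 / 125.94 = 174.1 mol
n(E) = 3104 / 32.73 = 94.84 mol
n(Z) = 21300 / 140.99 = 151.1 mol
n/ν for R = 174.1/3 = 58.03
n/ν for E = 94.84/1 = 94.84
n/ν for Z = 151.1/3 = 50.37
Smallest n/ν is Z → limiting reagent.
theoretical n(L) = (3/3) × 151.1 = 151.1 mol → 41980 g
% yield = 21100 / 41980 × 100 = 50.26 %

50.3 %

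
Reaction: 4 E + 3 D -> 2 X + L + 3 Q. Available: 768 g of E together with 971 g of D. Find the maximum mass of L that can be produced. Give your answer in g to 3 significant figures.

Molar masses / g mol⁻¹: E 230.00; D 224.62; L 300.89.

251 g

n(E) = 768.0 / 230.00 = 3.339 mol
n(D) = 971.0 / 224.62 = 4.323 mol
n/ν → E: 0.8348, D: 1.441; E is limiting.
n(L) = (1/4) × 3.339 = 0.8348 mol
mass = 0.8348 × 300.89 = 251.2 g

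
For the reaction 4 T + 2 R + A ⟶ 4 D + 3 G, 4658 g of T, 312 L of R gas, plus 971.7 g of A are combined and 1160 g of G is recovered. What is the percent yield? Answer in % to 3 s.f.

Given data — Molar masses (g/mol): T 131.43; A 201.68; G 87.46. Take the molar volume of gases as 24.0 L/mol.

n(T) = 4658 / 131.43 = 35.44 mol
n(R) = 312.0 / 24.0 = 13.00 mol
n(A) = 971.7 / 201.68 = 4.818 mol
n/ν for T = 35.44/4 = 8.860
n/ν for R = 13.00/2 = 6.500
n/ν for A = 4.818/1 = 4.818
Smallest n/ν is A → limiting reagent.
theoretical n(G) = (3/1) × 4.818 = 14.45 mol → 1264 g
% yield = 1160 / 1264 × 100 = 91.77 %

91.8 %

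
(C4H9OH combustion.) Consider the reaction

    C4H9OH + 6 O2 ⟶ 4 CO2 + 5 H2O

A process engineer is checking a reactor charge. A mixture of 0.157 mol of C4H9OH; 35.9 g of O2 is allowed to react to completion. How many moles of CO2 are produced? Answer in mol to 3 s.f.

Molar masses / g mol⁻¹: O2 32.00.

0.628 mol

n(C4H9OH) = 0.1570 mol
n(O2) = 35.90 / 32.00 = 1.122 mol
n/ν → C4H9OH: 0.1570, O2: 0.1870; C4H9OH is limiting.
n(CO2) = (4/1) × 0.1570 = 0.6280 mol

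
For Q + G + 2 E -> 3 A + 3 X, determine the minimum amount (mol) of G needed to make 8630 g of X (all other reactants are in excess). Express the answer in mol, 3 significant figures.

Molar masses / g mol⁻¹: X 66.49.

43.3 mol

n(X) = 8630 / 66.49 = 129.8 mol
n(G) = (1/3) × 129.8 = 43.27 mol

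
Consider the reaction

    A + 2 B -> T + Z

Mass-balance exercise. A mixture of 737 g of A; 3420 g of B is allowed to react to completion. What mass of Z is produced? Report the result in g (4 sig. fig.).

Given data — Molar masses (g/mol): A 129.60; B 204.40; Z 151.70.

n(A) = 737.0 / 129.60 = 5.687 mol
n(B) = 3420 / 204.40 = 16.73 mol
n/ν for A = 5.687/1 = 5.687
n/ν for B = 16.73/2 = 8.365
Smallest n/ν is A → limiting reagent.
n(Z) = (1/1) × 5.687 = 5.687 mol
mass = 5.687 × 151.70 = 862.7 g

862.7 g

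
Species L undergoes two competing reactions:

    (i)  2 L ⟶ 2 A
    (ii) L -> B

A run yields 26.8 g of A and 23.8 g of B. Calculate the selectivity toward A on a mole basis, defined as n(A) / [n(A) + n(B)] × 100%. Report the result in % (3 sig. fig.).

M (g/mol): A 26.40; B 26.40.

n(A) = 26.8 / 26.40 = 1.015 mol
n(B) = 23.8 / 26.40 = 0.9015 mol
selectivity = 1.015/(1.015+0.9015) × 100 = 52.96 %

53.0 %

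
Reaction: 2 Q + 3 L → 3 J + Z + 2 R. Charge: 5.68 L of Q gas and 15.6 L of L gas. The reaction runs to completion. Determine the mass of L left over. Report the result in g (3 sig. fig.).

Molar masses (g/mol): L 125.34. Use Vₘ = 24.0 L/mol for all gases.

37.0 g

n(Q) = 5.680 / 24.0 = 0.2367 mol
n(L) = 15.60 / 24.0 = 0.6500 mol
n/ν for Q = 0.2367/2 = 0.1184
n/ν for L = 0.6500/3 = 0.2167
Smallest n/ν is Q → limiting reagent.
L consumed = (3/2) × 0.2367 = 0.3551 mol
L remaining = 0.6500 − 0.3551 = 0.2949 mol
mass = 0.2949 × 125.34 = 36.96 g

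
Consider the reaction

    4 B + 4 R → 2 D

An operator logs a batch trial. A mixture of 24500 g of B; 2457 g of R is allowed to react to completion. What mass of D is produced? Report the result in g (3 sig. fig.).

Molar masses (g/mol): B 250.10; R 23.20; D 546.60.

n(B) = 24500 / 250.10 = 97.96 mol
n(R) = 2457 / 23.20 = 105.9 mol
n/ν for B = 97.96/4 = 24.49
n/ν for R = 105.9/4 = 26.48
Smallest n/ν is B → limiting reagent.
n(D) = (2/4) × 97.96 = 48.98 mol
mass = 48.98 × 546.60 = 26770 g

26800 g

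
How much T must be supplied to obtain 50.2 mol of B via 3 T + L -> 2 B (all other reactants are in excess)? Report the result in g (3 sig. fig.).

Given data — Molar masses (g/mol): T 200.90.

15100 g

n(B) = 50.20 mol
n(T) = (3/2) × 50.20 = 75.30 mol
mass = 75.30 × 200.90 = 15130 g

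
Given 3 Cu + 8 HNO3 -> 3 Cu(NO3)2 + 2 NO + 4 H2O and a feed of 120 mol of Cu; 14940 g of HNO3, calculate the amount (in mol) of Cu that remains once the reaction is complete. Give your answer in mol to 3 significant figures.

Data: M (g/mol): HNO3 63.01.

31.1 mol

n(Cu) = 120.0 mol
n(HNO3) = 14940 / 63.01 = 237.1 mol
n/ν → Cu: 40.00, HNO3: 29.64; HNO3 is limiting.
Cu consumed = (3/8) × 237.1 = 88.91 mol
Cu remaining = 120.0 − 88.91 = 31.09 mol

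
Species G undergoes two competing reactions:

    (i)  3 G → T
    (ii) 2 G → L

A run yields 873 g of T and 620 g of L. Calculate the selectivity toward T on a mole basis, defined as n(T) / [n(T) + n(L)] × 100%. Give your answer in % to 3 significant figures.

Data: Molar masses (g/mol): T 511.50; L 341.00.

n(T) = 873 / 511.50 = 1.707 mol
n(L) = 620 / 341.00 = 1.818 mol
selectivity = 1.707/(1.707+1.818) × 100 = 48.43 %

48.4 %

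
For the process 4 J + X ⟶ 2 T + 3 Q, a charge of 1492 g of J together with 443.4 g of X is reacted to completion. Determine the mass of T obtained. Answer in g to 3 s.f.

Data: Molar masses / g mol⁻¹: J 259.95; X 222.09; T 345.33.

991 g

n(J) = 1492 / 259.95 = 5.740 mol
n(X) = 443.4 / 222.09 = 1.996 mol
n/ν for J = 5.740/4 = 1.435
n/ν for X = 1.996/1 = 1.996
Smallest n/ν is J → limiting reagent.
n(T) = (2/4) × 5.740 = 2.870 mol
mass = 2.870 × 345.33 = 991.1 g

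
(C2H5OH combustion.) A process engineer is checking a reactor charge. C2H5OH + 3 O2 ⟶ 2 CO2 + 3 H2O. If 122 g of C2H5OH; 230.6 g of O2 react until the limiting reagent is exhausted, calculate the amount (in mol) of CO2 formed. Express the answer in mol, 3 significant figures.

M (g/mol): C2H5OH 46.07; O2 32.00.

n(C2H5OH) = 122.0 / 46.07 = 2.648 mol
n(O2) = 230.6 / 32.00 = 7.206 mol
n/ν for C2H5OH = 2.648/1 = 2.648
n/ν for O2 = 7.206/3 = 2.402
Smallest n/ν is O2 → limiting reagent.
n(CO2) = (2/3) × 7.206 = 4.804 mol

4.80 mol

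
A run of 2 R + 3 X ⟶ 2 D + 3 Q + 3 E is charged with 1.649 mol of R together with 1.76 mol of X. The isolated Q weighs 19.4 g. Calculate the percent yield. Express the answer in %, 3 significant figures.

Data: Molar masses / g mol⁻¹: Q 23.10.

47.7 %

n(R) = 1.649 mol
n(X) = 1.760 mol
n/ν → R: 0.8245, X: 0.5867; X is limiting.
theoretical n(Q) = (3/3) × 1.760 = 1.760 mol → 40.66 g
% yield = 19.4 / 40.66 × 100 = 47.71 %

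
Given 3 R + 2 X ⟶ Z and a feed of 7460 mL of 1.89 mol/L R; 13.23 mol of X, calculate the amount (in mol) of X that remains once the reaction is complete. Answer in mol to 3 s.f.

3.83 mol

n(R) = 1.89 × 7460/1000 = 14.10 mol
n(X) = 13.23 mol
n/ν for R = 14.10/3 = 4.700
n/ν for X = 13.23/2 = 6.615
Smallest n/ν is R → limiting reagent.
X consumed = (2/3) × 14.10 = 9.400 mol
X remaining = 13.23 − 9.400 = 3.830 mol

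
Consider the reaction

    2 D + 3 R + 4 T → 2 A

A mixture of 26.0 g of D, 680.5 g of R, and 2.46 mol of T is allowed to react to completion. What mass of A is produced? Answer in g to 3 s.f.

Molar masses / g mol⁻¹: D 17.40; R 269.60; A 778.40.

957 g

n(D) = 26.00 / 17.40 = 1.494 mol
n(R) = 680.5 / 269.60 = 2.524 mol
n(T) = 2.460 mol
n/ν for D = 1.494/2 = 0.7470
n/ν for R = 2.524/3 = 0.8413
n/ν for T = 2.460/4 = 0.6150
Smallest n/ν is T → limiting reagent.
n(A) = (2/4) × 2.460 = 1.230 mol
mass = 1.230 × 778.40 = 957.4 g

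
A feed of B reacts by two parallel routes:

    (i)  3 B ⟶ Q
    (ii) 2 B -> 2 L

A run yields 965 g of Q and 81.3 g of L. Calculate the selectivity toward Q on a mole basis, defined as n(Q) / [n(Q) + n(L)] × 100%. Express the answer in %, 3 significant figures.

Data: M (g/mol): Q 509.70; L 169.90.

n(Q) = 965 / 509.70 = 1.893 mol
n(L) = 81.3 / 169.90 = 0.4785 mol
selectivity = 1.893/(1.893+0.4785) × 100 = 79.82 %

79.8 %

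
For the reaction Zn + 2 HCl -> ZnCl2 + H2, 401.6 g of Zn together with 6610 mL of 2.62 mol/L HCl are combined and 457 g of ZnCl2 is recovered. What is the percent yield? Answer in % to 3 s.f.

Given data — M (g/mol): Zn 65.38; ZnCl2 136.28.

n(Zn) = 401.6 / 65.38 = 6.143 mol
n(HCl) = 2.62 × 6610/1000 = 17.32 mol
n/ν → Zn: 6.143, HCl: 8.660; Zn is limiting.
theoretical n(ZnCl2) = (1/1) × 6.143 = 6.143 mol → 837.2 g
% yield = 457 / 837.2 × 100 = 54.59 %

54.6 %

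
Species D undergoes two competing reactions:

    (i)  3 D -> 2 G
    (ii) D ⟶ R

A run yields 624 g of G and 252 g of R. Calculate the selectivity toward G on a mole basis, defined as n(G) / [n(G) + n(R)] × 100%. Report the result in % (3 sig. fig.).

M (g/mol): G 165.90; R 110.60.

n(G) = 624 / 165.90 = 3.761 mol
n(R) = 252 / 110.60 = 2.278 mol
selectivity = 3.761/(3.761+2.278) × 100 = 62.28 %

62.3 %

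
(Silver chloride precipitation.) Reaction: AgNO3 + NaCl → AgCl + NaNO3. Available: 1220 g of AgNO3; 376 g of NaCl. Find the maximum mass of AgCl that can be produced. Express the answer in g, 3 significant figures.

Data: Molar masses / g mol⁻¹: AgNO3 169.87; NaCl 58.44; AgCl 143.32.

922 g

n(AgNO3) = 1220 / 169.87 = 7.182 mol
n(NaCl) = 376.0 / 58.44 = 6.434 mol
n/ν → AgNO3: 7.182, NaCl: 6.434; NaCl is limiting.
n(AgCl) = (1/1) × 6.434 = 6.434 mol
mass = 6.434 × 143.32 = 922.1 g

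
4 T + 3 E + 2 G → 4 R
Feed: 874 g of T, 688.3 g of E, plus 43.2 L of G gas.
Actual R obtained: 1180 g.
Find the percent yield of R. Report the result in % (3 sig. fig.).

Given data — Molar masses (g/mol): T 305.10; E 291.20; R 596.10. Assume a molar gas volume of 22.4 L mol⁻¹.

69.1 %

n(T) = 874.0 / 305.10 = 2.865 mol
n(E) = 688.3 / 291.20 = 2.364 mol
n(G) = 43.20 / 22.4 = 1.929 mol
n/ν for T = 2.865/4 = 0.7163
n/ν for E = 2.364/3 = 0.7880
n/ν for G = 1.929/2 = 0.9645
Smallest n/ν is T → limiting reagent.
theoretical n(R) = (4/4) × 2.865 = 2.865 mol → 1708 g
% yield = 1180 / 1708 × 100 = 69.09 %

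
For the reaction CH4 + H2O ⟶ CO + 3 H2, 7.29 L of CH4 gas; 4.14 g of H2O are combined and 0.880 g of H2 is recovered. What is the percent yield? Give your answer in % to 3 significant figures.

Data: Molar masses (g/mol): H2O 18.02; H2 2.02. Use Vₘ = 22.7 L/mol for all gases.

n(CH4) = 7.290 / 22.7 = 0.3211 mol
n(H2O) = 4.140 / 18.02 = 0.2297 mol
n/ν → CH4: 0.3211, H2O: 0.2297; H2O is limiting.
theoretical n(H2) = (3/1) × 0.2297 = 0.6891 mol → 1.392 g
% yield = 0.880 / 1.392 × 100 = 63.22 %

63.2 %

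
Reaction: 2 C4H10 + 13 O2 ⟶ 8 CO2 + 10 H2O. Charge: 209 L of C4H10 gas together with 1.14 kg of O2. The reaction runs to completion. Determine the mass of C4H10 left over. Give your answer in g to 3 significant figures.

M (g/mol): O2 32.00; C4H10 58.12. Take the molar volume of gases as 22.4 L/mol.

224 g

n(C4H10) = 209.0 / 22.4 = 9.330 mol
n(O2) = 1.140×1000 / 32.00 = 35.63 mol
n/ν for C4H10 = 9.330/2 = 4.665
n/ν for O2 = 35.63/13 = 2.741
Smallest n/ν is O2 → limiting reagent.
C4H10 consumed = (2/13) × 35.63 = 5.482 mol
C4H10 remaining = 9.330 − 5.482 = 3.848 mol
mass = 3.848 × 58.12 = 223.6 g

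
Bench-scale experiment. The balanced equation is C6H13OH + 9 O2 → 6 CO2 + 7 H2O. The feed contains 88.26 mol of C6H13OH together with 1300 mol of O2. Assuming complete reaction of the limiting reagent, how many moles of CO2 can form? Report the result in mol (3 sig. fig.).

n(C6H13OH) = 88.26 mol
n(O2) = 1300 mol
n/ν for C6H13OH = 88.26/1 = 88.26
n/ν for O2 = 1300/9 = 144.4
Smallest n/ν is C6H13OH → limiting reagent.
n(CO2) = (6/1) × 88.26 = 529.6 mol

530 mol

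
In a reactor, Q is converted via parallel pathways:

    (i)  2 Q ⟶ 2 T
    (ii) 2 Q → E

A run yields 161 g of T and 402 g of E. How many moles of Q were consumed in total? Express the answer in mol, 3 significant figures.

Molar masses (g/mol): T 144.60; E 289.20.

3.89 mol

n(T) = 161 / 144.60 = 1.113 mol
n(E) = 402 / 289.20 = 1.390 mol
n(Q) via (i) = (2/2)×1.113 = 1.113 mol
n(Q) via (ii) = (2/1)×1.390 = 2.780 mol
total n(Q) = 1.113 + 2.780 = 3.893 mol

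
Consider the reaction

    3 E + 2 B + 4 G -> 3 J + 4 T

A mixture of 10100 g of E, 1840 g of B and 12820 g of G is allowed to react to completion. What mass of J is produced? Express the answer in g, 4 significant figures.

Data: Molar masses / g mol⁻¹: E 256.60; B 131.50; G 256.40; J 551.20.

n(E) = 10100 / 256.60 = 39.36 mol
n(B) = 1840 / 131.50 = 13.99 mol
n(G) = 12820 / 256.40 = 50.00 mol
n/ν → E: 13.12, B: 6.995, G: 12.50; B is limiting.
n(J) = (3/2) × 13.99 = 20.99 mol
mass = 20.99 × 551.20 = 11570 g

11570 g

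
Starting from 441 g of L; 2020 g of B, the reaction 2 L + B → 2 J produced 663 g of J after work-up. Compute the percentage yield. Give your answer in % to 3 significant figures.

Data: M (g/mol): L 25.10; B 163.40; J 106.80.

n(L) = 441.0 / 25.10 = 17.57 mol
n(B) = 2020 / 163.40 = 12.36 mol
n/ν → L: 8.785, B: 12.36; L is limiting.
theoretical n(J) = (2/2) × 17.57 = 17.57 mol → 1876 g
% yield = 663 / 1876 × 100 = 35.34 %

35.3 %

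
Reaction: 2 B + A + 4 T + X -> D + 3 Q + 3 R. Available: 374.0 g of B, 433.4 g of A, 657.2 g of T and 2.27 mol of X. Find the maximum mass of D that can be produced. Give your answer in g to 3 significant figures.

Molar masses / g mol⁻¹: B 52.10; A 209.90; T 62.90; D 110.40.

n(B) = 374.0 / 52.10 = 7.179 mol
n(A) = 433.4 / 209.90 = 2.065 mol
n(T) = 657.2 / 62.90 = 10.45 mol
n(X) = 2.270 mol
n/ν for B = 7.179/2 = 3.590
n/ν for A = 2.065/1 = 2.065
n/ν for T = 10.45/4 = 2.613
n/ν for X = 2.270/1 = 2.270
Smallest n/ν is A → limiting reagent.
n(D) = (1/1) × 2.065 = 2.065 mol
mass = 2.065 × 110.40 = 228.0 g

228 g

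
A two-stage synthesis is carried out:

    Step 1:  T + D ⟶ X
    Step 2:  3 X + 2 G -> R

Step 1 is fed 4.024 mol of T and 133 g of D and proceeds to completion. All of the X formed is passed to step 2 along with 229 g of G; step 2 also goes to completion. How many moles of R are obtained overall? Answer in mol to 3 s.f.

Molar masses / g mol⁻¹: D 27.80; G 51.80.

Step 1:
n(T) = 4.024 mol
n(D) = 133.0 / 27.80 = 4.784 mol
n/ν → T: 4.024, D: 4.784; T is limiting.
n(X) produced = (1/1) × 4.024 = 4.024 mol
Step 2:
n(X) available = 4.024 mol
n(G) = 229.0 / 51.80 = 4.421 mol
n/ν → X: 1.341, G: 2.211; X is limiting.
n(R) = (1/3) × 4.024 = 1.341 mol

1.34 mol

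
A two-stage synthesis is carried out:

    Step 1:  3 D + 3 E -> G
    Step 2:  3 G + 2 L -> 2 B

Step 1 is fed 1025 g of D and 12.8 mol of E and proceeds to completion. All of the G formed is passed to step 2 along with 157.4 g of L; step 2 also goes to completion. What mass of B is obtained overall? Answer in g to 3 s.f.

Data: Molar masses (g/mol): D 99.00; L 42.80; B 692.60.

1590 g

Step 1:
n(D) = 1025 / 99.00 = 10.35 mol
n(E) = 12.80 mol
n/ν for D = 10.35/3 = 3.450
n/ν for E = 12.80/3 = 4.267
Smallest n/ν is D → limiting reagent.
n(G) produced = (1/3) × 10.35 = 3.450 mol
Step 2:
n(G) available = 3.450 mol
n(L) = 157.4 / 42.80 = 3.678 mol
n/ν for G = 3.450/3 = 1.150
n/ν for L = 3.678/2 = 1.839
Smallest n/ν is G → limiting reagent.
n(B) = (2/3) × 3.450 = 2.300 mol
mass = 2.300 × 692.60 = 1593 g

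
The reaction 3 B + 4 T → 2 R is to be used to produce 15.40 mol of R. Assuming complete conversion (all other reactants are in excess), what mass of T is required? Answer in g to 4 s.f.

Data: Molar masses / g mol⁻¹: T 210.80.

n(R) = 15.40 mol
n(T) = (4/2) × 15.40 = 30.80 mol
mass = 30.80 × 210.80 = 6493 g

6493 g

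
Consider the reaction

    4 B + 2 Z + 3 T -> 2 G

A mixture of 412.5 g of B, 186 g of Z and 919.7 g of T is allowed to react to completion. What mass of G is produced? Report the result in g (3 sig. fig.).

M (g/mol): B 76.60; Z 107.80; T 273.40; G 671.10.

n(B) = 412.5 / 76.60 = 5.385 mol
n(Z) = 186.0 / 107.80 = 1.725 mol
n(T) = 919.7 / 273.40 = 3.364 mol
n/ν for B = 5.385/4 = 1.346
n/ν for Z = 1.725/2 = 0.8625
n/ν for T = 3.364/3 = 1.121
Smallest n/ν is Z → limiting reagent.
n(G) = (2/2) × 1.725 = 1.725 mol
mass = 1.725 × 671.10 = 1158 g

1160 g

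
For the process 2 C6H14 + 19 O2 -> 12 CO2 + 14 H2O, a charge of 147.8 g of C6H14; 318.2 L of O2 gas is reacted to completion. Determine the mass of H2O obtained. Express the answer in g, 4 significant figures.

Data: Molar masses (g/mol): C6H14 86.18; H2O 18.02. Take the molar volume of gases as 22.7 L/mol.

n(C6H14) = 147.8 / 86.18 = 1.715 mol
n(O2) = 318.2 / 22.7 = 14.02 mol
n/ν for C6H14 = 1.715/2 = 0.8575
n/ν for O2 = 14.02/19 = 0.7379
Smallest n/ν is O2 → limiting reagent.
n(H2O) = (14/19) × 14.02 = 10.33 mol
mass = 10.33 × 18.02 = 186.1 g

186.1 g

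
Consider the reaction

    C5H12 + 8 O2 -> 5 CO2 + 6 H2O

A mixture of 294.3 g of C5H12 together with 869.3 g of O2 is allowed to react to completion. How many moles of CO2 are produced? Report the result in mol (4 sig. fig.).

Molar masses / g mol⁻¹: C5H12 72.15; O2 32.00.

n(C5H12) = 294.3 / 72.15 = 4.079 mol
n(O2) = 869.3 / 32.00 = 27.17 mol
n/ν for C5H12 = 4.079/1 = 4.079
n/ν for O2 = 27.17/8 = 3.396
Smallest n/ν is O2 → limiting reagent.
n(CO2) = (5/8) × 27.17 = 16.98 mol

16.98 mol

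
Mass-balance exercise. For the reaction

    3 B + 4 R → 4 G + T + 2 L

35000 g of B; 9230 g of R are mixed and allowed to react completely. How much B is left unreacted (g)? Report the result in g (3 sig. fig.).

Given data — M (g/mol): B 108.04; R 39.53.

n(B) = 35000 / 108.04 = 324.0 mol
n(R) = 9230 / 39.53 = 233.5 mol
n/ν for B = 324.0/3 = 108.0
n/ν for R = 233.5/4 = 58.38
Smallest n/ν is R → limiting reagent.
B consumed = (3/4) × 233.5 = 175.1 mol
B remaining = 324.0 − 175.1 = 148.9 mol
mass = 148.9 × 108.04 = 16090 g

16100 g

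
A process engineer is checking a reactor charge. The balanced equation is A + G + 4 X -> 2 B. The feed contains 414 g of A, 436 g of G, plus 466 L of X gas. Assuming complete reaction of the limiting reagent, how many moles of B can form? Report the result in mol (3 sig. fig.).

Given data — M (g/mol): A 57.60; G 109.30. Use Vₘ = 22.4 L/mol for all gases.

7.98 mol

n(A) = 414.0 / 57.60 = 7.188 mol
n(G) = 436.0 / 109.30 = 3.989 mol
n(X) = 466.0 / 22.4 = 20.80 mol
n/ν for A = 7.188/1 = 7.188
n/ν for G = 3.989/1 = 3.989
n/ν for X = 20.80/4 = 5.200
Smallest n/ν is G → limiting reagent.
n(B) = (2/1) × 3.989 = 7.978 mol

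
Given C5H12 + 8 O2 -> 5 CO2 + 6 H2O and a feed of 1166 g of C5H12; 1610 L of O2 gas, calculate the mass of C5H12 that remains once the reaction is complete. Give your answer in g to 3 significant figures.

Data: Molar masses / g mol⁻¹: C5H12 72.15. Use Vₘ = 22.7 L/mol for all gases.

526 g

n(C5H12) = 1166 / 72.15 = 16.16 mol
n(O2) = 1610 / 22.7 = 70.93 mol
n/ν for C5H12 = 16.16/1 = 16.16
n/ν for O2 = 70.93/8 = 8.866
Smallest n/ν is O2 → limiting reagent.
C5H12 consumed = (1/8) × 70.93 = 8.866 mol
C5H12 remaining = 16.16 − 8.866 = 7.294 mol
mass = 7.294 × 72.15 = 526.3 g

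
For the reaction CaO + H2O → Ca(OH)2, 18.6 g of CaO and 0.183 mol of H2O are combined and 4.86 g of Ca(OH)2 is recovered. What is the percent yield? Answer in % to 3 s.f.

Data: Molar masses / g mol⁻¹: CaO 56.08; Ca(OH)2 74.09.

n(CaO) = 18.60 / 56.08 = 0.3317 mol
n(H2O) = 0.1830 mol
n/ν for CaO = 0.3317/1 = 0.3317
n/ν for H2O = 0.1830/1 = 0.1830
Smallest n/ν is H2O → limiting reagent.
theoretical n(Ca(OH)2) = (1/1) × 0.1830 = 0.1830 mol → 13.56 g
% yield = 4.86 / 13.56 × 100 = 35.84 %

35.8 %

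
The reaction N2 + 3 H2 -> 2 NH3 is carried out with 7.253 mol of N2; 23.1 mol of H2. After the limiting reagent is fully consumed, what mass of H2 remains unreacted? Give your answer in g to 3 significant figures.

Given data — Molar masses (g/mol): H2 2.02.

n(N2) = 7.253 mol
n(H2) = 23.10 mol
n/ν → N2: 7.253, H2: 7.700; N2 is limiting.
H2 consumed = (3/1) × 7.253 = 21.76 mol
H2 remaining = 23.10 − 21.76 = 1.340 mol
mass = 1.340 × 2.02 = 2.707 g

2.71 g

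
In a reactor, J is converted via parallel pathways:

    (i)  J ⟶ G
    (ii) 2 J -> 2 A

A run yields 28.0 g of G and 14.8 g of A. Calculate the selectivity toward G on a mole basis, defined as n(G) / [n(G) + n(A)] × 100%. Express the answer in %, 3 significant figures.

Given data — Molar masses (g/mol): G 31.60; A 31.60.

n(G) = 28.0 / 31.60 = 0.8861 mol
n(A) = 14.8 / 31.60 = 0.4684 mol
selectivity = 0.8861/(0.8861+0.4684) × 100 = 65.42 %

65.4 %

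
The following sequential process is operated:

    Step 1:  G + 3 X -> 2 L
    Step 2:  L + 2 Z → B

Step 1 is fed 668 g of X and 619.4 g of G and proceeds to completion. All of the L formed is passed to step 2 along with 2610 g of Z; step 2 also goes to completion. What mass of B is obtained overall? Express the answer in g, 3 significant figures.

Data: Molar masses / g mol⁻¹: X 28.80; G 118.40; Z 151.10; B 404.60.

3490 g

Step 1:
n(X) = 668.0 / 28.80 = 23.19 mol
n(G) = 619.4 / 118.40 = 5.231 mol
n/ν for X = 23.19/3 = 7.730
n/ν for G = 5.231/1 = 5.231
Smallest n/ν is G → limiting reagent.
n(L) produced = (2/1) × 5.231 = 10.46 mol
Step 2:
n(L) available = 10.46 mol
n(Z) = 2610 / 151.10 = 17.27 mol
n/ν for L = 10.46/1 = 10.46
n/ν for Z = 17.27/2 = 8.635
Smallest n/ν is Z → limiting reagent.
n(B) = (1/2) × 17.27 = 8.635 mol
mass = 8.635 × 404.60 = 3494 g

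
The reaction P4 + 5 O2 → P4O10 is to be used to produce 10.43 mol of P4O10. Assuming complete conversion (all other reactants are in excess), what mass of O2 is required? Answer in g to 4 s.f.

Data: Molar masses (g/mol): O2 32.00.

n(P4O10) = 10.43 mol
n(O2) = (5/1) × 10.43 = 52.15 mol
mass = 52.15 × 32.00 = 1669 g

1669 g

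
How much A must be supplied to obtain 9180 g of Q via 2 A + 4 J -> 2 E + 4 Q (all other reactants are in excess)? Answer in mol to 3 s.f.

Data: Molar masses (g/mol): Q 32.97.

n(Q) = 9180 / 32.97 = 278.4 mol
n(A) = (2/4) × 278.4 = 139.2 mol

139 mol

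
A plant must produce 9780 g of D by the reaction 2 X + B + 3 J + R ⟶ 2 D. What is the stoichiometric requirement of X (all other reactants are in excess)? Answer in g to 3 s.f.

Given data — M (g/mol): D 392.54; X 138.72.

n(D) = 9780 / 392.54 = 24.91 mol
n(X) = (2/2) × 24.91 = 24.91 mol
mass = 24.91 × 138.72 = 3456 g

3460 g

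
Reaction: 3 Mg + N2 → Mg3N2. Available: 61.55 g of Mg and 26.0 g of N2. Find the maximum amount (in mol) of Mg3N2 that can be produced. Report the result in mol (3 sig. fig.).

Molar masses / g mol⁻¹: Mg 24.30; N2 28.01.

n(Mg) = 61.55 / 24.30 = 2.533 mol
n(N2) = 26.00 / 28.01 = 0.9282 mol
n/ν for Mg = 2.533/3 = 0.8443
n/ν for N2 = 0.9282/1 = 0.9282
Smallest n/ν is Mg → limiting reagent.
n(Mg3N2) = (1/3) × 2.533 = 0.8443 mol

0.844 mol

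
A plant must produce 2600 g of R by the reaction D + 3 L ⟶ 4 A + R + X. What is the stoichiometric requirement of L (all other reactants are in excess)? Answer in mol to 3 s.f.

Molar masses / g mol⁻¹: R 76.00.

n(R) = 2600 / 76.00 = 34.21 mol
n(L) = (3/1) × 34.21 = 102.6 mol

103 mol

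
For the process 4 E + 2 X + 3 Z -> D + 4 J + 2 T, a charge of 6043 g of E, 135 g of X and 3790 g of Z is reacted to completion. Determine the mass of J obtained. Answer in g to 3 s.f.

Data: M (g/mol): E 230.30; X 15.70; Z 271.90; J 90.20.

n(E) = 6043 / 230.30 = 26.24 mol
n(X) = 135.0 / 15.70 = 8.599 mol
n(Z) = 3790 / 271.90 = 13.94 mol
n/ν for E = 26.24/4 = 6.560
n/ν for X = 8.599/2 = 4.300
n/ν for Z = 13.94/3 = 4.647
Smallest n/ν is X → limiting reagent.
n(J) = (4/2) × 8.599 = 17.20 mol
mass = 17.20 × 90.20 = 1551 g

1550 g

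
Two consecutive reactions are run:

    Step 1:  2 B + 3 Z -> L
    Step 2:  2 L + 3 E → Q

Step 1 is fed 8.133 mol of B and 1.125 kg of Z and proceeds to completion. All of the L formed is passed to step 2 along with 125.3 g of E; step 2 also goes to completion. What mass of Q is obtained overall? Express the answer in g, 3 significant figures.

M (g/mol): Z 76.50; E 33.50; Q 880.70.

1100 g

Step 1:
n(B) = 8.133 mol
n(Z) = 1.125×1000 / 76.50 = 14.71 mol
n/ν for B = 8.133/2 = 4.067
n/ν for Z = 14.71/3 = 4.903
Smallest n/ν is B → limiting reagent.
n(L) produced = (1/2) × 8.133 = 4.067 mol
Step 2:
n(L) available = 4.067 mol
n(E) = 125.3 / 33.50 = 3.740 mol
n/ν for L = 4.067/2 = 2.034
n/ν for E = 3.740/3 = 1.247
Smallest n/ν is E → limiting reagent.
n(Q) = (1/3) × 3.740 = 1.247 mol
mass = 1.247 × 880.70 = 1098 g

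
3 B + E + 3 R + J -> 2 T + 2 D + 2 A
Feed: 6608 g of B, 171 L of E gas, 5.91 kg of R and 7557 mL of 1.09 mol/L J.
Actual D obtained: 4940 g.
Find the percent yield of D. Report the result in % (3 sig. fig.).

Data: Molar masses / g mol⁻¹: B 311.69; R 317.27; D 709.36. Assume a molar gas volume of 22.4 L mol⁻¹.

56.1 %

n(B) = 6608 / 311.69 = 21.20 mol
n(E) = 171.0 / 22.4 = 7.634 mol
n(R) = 5.910×1000 / 317.27 = 18.63 mol
n(J) = 1.09 × 7557/1000 = 8.237 mol
n/ν for B = 21.20/3 = 7.067
n/ν for E = 7.634/1 = 7.634
n/ν for R = 18.63/3 = 6.210
n/ν for J = 8.237/1 = 8.237
Smallest n/ν is R → limiting reagent.
theoretical n(D) = (2/3) × 18.63 = 12.42 mol → 8810 g
% yield = 4940 / 8810 × 100 = 56.07 %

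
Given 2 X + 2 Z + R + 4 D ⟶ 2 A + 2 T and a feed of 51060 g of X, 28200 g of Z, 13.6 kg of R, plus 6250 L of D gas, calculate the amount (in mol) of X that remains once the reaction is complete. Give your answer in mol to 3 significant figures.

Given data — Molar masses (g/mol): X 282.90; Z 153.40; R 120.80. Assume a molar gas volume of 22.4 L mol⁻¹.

n(X) = 51060 / 282.90 = 180.5 mol
n(Z) = 28200 / 153.40 = 183.8 mol
n(R) = 13.60×1000 / 120.80 = 112.6 mol
n(D) = 6250 / 22.4 = 279.0 mol
n/ν → X: 90.25, Z: 91.90, R: 112.6, D: 69.75; D is limiting.
X consumed = (2/4) × 279.0 = 139.5 mol
X remaining = 180.5 − 139.5 = 41.00 mol

41.0 mol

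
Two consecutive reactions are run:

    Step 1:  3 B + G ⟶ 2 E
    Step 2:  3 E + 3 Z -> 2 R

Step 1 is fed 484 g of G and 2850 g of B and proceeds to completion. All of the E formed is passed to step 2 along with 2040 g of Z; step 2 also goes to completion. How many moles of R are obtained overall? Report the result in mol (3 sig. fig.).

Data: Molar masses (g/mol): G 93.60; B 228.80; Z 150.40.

Step 1:
n(G) = 484.0 / 93.60 = 5.171 mol
n(B) = 2850 / 228.80 = 12.46 mol
n/ν for G = 5.171/1 = 5.171
n/ν for B = 12.46/3 = 4.153
Smallest n/ν is B → limiting reagent.
n(E) produced = (2/3) × 12.46 = 8.307 mol
Step 2:
n(E) available = 8.307 mol
n(Z) = 2040 / 150.40 = 13.56 mol
n/ν for E = 8.307/3 = 2.769
n/ν for Z = 13.56/3 = 4.520
Smallest n/ν is E → limiting reagent.
n(R) = (2/3) × 8.307 = 5.538 mol

5.54 mol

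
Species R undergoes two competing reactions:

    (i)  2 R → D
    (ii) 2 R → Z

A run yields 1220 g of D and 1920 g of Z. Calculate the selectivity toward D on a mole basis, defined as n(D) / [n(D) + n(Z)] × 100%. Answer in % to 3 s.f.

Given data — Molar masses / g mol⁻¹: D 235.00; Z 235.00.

38.9 %

n(D) = 1220 / 235.00 = 5.191 mol
n(Z) = 1920 / 235.00 = 8.170 mol
selectivity = 5.191/(5.191+8.170) × 100 = 38.85 %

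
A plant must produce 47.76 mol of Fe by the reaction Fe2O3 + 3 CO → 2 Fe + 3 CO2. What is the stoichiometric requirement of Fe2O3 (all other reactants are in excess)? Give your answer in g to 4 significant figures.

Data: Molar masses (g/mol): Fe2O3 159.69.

n(Fe) = 47.76 mol
n(Fe2O3) = (1/2) × 47.76 = 23.88 mol
mass = 23.88 × 159.69 = 3813 g

3813 g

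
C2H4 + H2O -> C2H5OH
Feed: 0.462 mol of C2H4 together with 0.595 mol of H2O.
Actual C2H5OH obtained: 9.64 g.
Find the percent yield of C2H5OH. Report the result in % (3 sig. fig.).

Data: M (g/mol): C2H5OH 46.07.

n(C2H4) = 0.4620 mol
n(H2O) = 0.5950 mol
n/ν for C2H4 = 0.4620/1 = 0.4620
n/ν for H2O = 0.5950/1 = 0.5950
Smallest n/ν is C2H4 → limiting reagent.
theoretical n(C2H5OH) = (1/1) × 0.4620 = 0.4620 mol → 21.28 g
% yield = 9.64 / 21.28 × 100 = 45.30 %

45.3 %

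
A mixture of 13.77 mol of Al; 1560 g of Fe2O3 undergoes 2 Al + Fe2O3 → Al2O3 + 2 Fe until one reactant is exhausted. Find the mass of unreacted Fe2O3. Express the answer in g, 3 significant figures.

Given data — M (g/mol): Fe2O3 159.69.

n(Al) = 13.77 mol
n(Fe2O3) = 1560 / 159.69 = 9.769 mol
n/ν for Al = 13.77/2 = 6.885
n/ν for Fe2O3 = 9.769/1 = 9.769
Smallest n/ν is Al → limiting reagent.
Fe2O3 consumed = (1/2) × 13.77 = 6.885 mol
Fe2O3 remaining = 9.769 − 6.885 = 2.884 mol
mass = 2.884 × 159.69 = 460.5 g

461 g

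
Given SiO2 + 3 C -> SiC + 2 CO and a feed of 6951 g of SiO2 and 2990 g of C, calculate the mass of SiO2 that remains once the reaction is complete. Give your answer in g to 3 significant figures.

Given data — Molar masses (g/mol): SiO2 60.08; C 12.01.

n(SiO2) = 6951 / 60.08 = 115.7 mol
n(C) = 2990 / 12.01 = 249.0 mol
n/ν for SiO2 = 115.7/1 = 115.7
n/ν for C = 249.0/3 = 83.00
Smallest n/ν is C → limiting reagent.
SiO2 consumed = (1/3) × 249.0 = 83.00 mol
SiO2 remaining = 115.7 − 83.00 = 32.70 mol
mass = 32.70 × 60.08 = 1965 g

1970 g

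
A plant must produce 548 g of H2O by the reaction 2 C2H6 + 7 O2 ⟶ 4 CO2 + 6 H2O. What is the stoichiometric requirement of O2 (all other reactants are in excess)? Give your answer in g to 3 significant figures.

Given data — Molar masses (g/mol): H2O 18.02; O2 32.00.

n(H2O) = 548 / 18.02 = 30.41 mol
n(O2) = (7/6) × 30.41 = 35.48 mol
mass = 35.48 × 32.00 = 1135 g

1140 g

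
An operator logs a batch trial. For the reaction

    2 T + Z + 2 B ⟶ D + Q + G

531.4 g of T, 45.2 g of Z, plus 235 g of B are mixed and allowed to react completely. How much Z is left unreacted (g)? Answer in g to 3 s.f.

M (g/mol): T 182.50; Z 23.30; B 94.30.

n(T) = 531.4 / 182.50 = 2.912 mol
n(Z) = 45.20 / 23.30 = 1.940 mol
n(B) = 235.0 / 94.30 = 2.492 mol
n/ν for T = 2.912/2 = 1.456
n/ν for Z = 1.940/1 = 1.940
n/ν for B = 2.492/2 = 1.246
Smallest n/ν is B → limiting reagent.
Z consumed = (1/2) × 2.492 = 1.246 mol
Z remaining = 1.940 − 1.246 = 0.6940 mol
mass = 0.6940 × 23.30 = 16.17 g

16.2 g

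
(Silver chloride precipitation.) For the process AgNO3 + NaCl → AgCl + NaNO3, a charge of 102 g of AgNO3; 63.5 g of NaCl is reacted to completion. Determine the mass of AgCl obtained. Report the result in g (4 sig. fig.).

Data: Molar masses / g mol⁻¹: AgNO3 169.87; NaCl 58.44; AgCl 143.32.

86.06 g

n(AgNO3) = 102.0 / 169.87 = 0.6005 mol
n(NaCl) = 63.50 / 58.44 = 1.087 mol
n/ν → AgNO3: 0.6005, NaCl: 1.087; AgNO3 is limiting.
n(AgCl) = (1/1) × 0.6005 = 0.6005 mol
mass = 0.6005 × 143.32 = 86.06 g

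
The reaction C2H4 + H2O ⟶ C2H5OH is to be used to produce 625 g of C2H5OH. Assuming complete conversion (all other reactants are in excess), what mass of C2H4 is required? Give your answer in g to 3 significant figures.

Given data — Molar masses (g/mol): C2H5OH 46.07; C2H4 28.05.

n(C2H5OH) = 625 / 46.07 = 13.57 mol
n(C2H4) = (1/1) × 13.57 = 13.57 mol
mass = 13.57 × 28.05 = 380.6 g

381 g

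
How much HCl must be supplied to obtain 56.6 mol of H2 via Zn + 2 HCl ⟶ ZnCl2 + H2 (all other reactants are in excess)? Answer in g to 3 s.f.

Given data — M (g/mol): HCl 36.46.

4130 g

n(H2) = 56.60 mol
n(HCl) = (2/1) × 56.60 = 113.2 mol
mass = 113.2 × 36.46 = 4127 g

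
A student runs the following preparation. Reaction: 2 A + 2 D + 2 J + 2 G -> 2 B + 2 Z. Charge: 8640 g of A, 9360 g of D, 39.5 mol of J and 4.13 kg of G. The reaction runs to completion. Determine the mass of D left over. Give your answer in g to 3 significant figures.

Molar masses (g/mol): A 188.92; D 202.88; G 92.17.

n(A) = 8640 / 188.92 = 45.73 mol
n(D) = 9360 / 202.88 = 46.14 mol
n(J) = 39.50 mol
n(G) = 4.130×1000 / 92.17 = 44.81 mol
n/ν for A = 45.73/2 = 22.87
n/ν for D = 46.14/2 = 23.07
n/ν for J = 39.50/2 = 19.75
n/ν for G = 44.81/2 = 22.41
Smallest n/ν is J → limiting reagent.
D consumed = (2/2) × 39.50 = 39.50 mol
D remaining = 46.14 − 39.50 = 6.640 mol
mass = 6.640 × 202.88 = 1347 g

1350 g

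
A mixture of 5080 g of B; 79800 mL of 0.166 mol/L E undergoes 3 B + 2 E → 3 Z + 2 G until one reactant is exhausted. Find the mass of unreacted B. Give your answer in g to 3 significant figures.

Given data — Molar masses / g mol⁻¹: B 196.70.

n(B) = 5080 / 196.70 = 25.83 mol
n(E) = 0.166 × 79800/1000 = 13.25 mol
n/ν → B: 8.610, E: 6.625; E is limiting.
B consumed = (3/2) × 13.25 = 19.88 mol
B remaining = 25.83 − 19.88 = 5.950 mol
mass = 5.950 × 196.70 = 1170 g

1170 g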